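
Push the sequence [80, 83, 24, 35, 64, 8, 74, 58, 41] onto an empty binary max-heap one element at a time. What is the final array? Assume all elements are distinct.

Insert 80:
  append 80 at index 0 → [80] (no swap needed)
Insert 83:
  append 83 at index 1 → [80, 83]
  83 > parent 80 at index 0, swap → [83, 80]
Insert 24:
  append 24 at index 2 → [83, 80, 24] (no swap needed)
Insert 35:
  append 35 at index 3 → [83, 80, 24, 35] (no swap needed)
Insert 64:
  append 64 at index 4 → [83, 80, 24, 35, 64] (no swap needed)
Insert 8:
  append 8 at index 5 → [83, 80, 24, 35, 64, 8] (no swap needed)
Insert 74:
  append 74 at index 6 → [83, 80, 24, 35, 64, 8, 74]
  74 > parent 24 at index 2, swap → [83, 80, 74, 35, 64, 8, 24]
Insert 58:
  append 58 at index 7 → [83, 80, 74, 35, 64, 8, 24, 58]
  58 > parent 35 at index 3, swap → [83, 80, 74, 58, 64, 8, 24, 35]
Insert 41:
  append 41 at index 8 → [83, 80, 74, 58, 64, 8, 24, 35, 41] (no swap needed)

[83, 80, 74, 58, 64, 8, 24, 35, 41]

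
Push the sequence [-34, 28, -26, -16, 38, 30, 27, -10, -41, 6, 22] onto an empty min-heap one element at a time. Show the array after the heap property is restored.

Insert -34:
  append -34 at index 0 → [-34] (no swap needed)
Insert 28:
  append 28 at index 1 → [-34, 28] (no swap needed)
Insert -26:
  append -26 at index 2 → [-34, 28, -26] (no swap needed)
Insert -16:
  append -16 at index 3 → [-34, 28, -26, -16]
  -16 < parent 28 at index 1, swap → [-34, -16, -26, 28]
Insert 38:
  append 38 at index 4 → [-34, -16, -26, 28, 38] (no swap needed)
Insert 30:
  append 30 at index 5 → [-34, -16, -26, 28, 38, 30] (no swap needed)
Insert 27:
  append 27 at index 6 → [-34, -16, -26, 28, 38, 30, 27] (no swap needed)
Insert -10:
  append -10 at index 7 → [-34, -16, -26, 28, 38, 30, 27, -10]
  -10 < parent 28 at index 3, swap → [-34, -16, -26, -10, 38, 30, 27, 28]
Insert -41:
  append -41 at index 8 → [-34, -16, -26, -10, 38, 30, 27, 28, -41]
  -41 < parent -10 at index 3, swap → [-34, -16, -26, -41, 38, 30, 27, 28, -10]
  -41 < parent -16 at index 1, swap → [-34, -41, -26, -16, 38, 30, 27, 28, -10]
  -41 < parent -34 at index 0, swap → [-41, -34, -26, -16, 38, 30, 27, 28, -10]
Insert 6:
  append 6 at index 9 → [-41, -34, -26, -16, 38, 30, 27, 28, -10, 6]
  6 < parent 38 at index 4, swap → [-41, -34, -26, -16, 6, 30, 27, 28, -10, 38]
Insert 22:
  append 22 at index 10 → [-41, -34, -26, -16, 6, 30, 27, 28, -10, 38, 22] (no swap needed)

[-41, -34, -26, -16, 6, 30, 27, 28, -10, 38, 22]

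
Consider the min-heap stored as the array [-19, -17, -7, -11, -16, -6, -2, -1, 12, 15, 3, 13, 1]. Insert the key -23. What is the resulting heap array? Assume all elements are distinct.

[-23, -17, -19, -11, -16, -6, -7, -1, 12, 15, 3, 13, 1, -2]

append -23 at index 13 → [-19, -17, -7, -11, -16, -6, -2, -1, 12, 15, 3, 13, 1, -23]
-23 < parent -2 at index 6, swap → [-19, -17, -7, -11, -16, -6, -23, -1, 12, 15, 3, 13, 1, -2]
-23 < parent -7 at index 2, swap → [-19, -17, -23, -11, -16, -6, -7, -1, 12, 15, 3, 13, 1, -2]
-23 < parent -19 at index 0, swap → [-23, -17, -19, -11, -16, -6, -7, -1, 12, 15, 3, 13, 1, -2]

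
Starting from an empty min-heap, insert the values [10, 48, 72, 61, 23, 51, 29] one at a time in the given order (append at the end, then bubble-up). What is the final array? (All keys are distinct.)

[10, 23, 29, 61, 48, 72, 51]

Insert 10:
  append 10 at index 0 → [10] (no swap needed)
Insert 48:
  append 48 at index 1 → [10, 48] (no swap needed)
Insert 72:
  append 72 at index 2 → [10, 48, 72] (no swap needed)
Insert 61:
  append 61 at index 3 → [10, 48, 72, 61] (no swap needed)
Insert 23:
  append 23 at index 4 → [10, 48, 72, 61, 23]
  23 < parent 48 at index 1, swap → [10, 23, 72, 61, 48]
Insert 51:
  append 51 at index 5 → [10, 23, 72, 61, 48, 51]
  51 < parent 72 at index 2, swap → [10, 23, 51, 61, 48, 72]
Insert 29:
  append 29 at index 6 → [10, 23, 51, 61, 48, 72, 29]
  29 < parent 51 at index 2, swap → [10, 23, 29, 61, 48, 72, 51]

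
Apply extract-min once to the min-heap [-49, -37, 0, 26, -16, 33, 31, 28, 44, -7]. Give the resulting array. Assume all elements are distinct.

[-37, -16, 0, 26, -7, 33, 31, 28, 44]

remove root -49; move last element -7 to root → [-7, -37, 0, 26, -16, 33, 31, 28, 44]
-7 vs smaller child -37 at index 1, swap → [-37, -7, 0, 26, -16, 33, 31, 28, 44]
-7 vs smaller child -16 at index 4, swap → [-37, -16, 0, 26, -7, 33, 31, 28, 44]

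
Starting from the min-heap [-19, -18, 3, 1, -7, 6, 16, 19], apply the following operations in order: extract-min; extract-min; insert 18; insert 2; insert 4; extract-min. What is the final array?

extract-min → returns -19:
  remove root -19; move last element 19 to root → [19, -18, 3, 1, -7, 6, 16]
  19 vs smaller child -18 at index 1, swap → [-18, 19, 3, 1, -7, 6, 16]
  19 vs smaller child -7 at index 4, swap → [-18, -7, 3, 1, 19, 6, 16]
extract-min → returns -18:
  remove root -18; move last element 16 to root → [16, -7, 3, 1, 19, 6]
  16 vs smaller child -7 at index 1, swap → [-7, 16, 3, 1, 19, 6]
  16 vs smaller child 1 at index 3, swap → [-7, 1, 3, 16, 19, 6]
insert 18:
  append 18 at index 6 → [-7, 1, 3, 16, 19, 6, 18] (no swap needed)
insert 2:
  append 2 at index 7 → [-7, 1, 3, 16, 19, 6, 18, 2]
  2 < parent 16 at index 3, swap → [-7, 1, 3, 2, 19, 6, 18, 16]
insert 4:
  append 4 at index 8 → [-7, 1, 3, 2, 19, 6, 18, 16, 4] (no swap needed)
extract-min → returns -7:
  remove root -7; move last element 4 to root → [4, 1, 3, 2, 19, 6, 18, 16]
  4 vs smaller child 1 at index 1, swap → [1, 4, 3, 2, 19, 6, 18, 16]
  4 vs smaller child 2 at index 3, swap → [1, 2, 3, 4, 19, 6, 18, 16]

[1, 2, 3, 4, 19, 6, 18, 16]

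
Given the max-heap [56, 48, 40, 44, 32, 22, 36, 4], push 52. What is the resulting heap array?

append 52 at index 8 → [56, 48, 40, 44, 32, 22, 36, 4, 52]
52 > parent 44 at index 3, swap → [56, 48, 40, 52, 32, 22, 36, 4, 44]
52 > parent 48 at index 1, swap → [56, 52, 40, 48, 32, 22, 36, 4, 44]

[56, 52, 40, 48, 32, 22, 36, 4, 44]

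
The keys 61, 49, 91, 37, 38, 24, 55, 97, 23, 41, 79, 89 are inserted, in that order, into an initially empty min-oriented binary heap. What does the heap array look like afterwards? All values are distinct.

Insert 61:
  append 61 at index 0 → [61] (no swap needed)
Insert 49:
  append 49 at index 1 → [61, 49]
  49 < parent 61 at index 0, swap → [49, 61]
Insert 91:
  append 91 at index 2 → [49, 61, 91] (no swap needed)
Insert 37:
  append 37 at index 3 → [49, 61, 91, 37]
  37 < parent 61 at index 1, swap → [49, 37, 91, 61]
  37 < parent 49 at index 0, swap → [37, 49, 91, 61]
Insert 38:
  append 38 at index 4 → [37, 49, 91, 61, 38]
  38 < parent 49 at index 1, swap → [37, 38, 91, 61, 49]
Insert 24:
  append 24 at index 5 → [37, 38, 91, 61, 49, 24]
  24 < parent 91 at index 2, swap → [37, 38, 24, 61, 49, 91]
  24 < parent 37 at index 0, swap → [24, 38, 37, 61, 49, 91]
Insert 55:
  append 55 at index 6 → [24, 38, 37, 61, 49, 91, 55] (no swap needed)
Insert 97:
  append 97 at index 7 → [24, 38, 37, 61, 49, 91, 55, 97] (no swap needed)
Insert 23:
  append 23 at index 8 → [24, 38, 37, 61, 49, 91, 55, 97, 23]
  23 < parent 61 at index 3, swap → [24, 38, 37, 23, 49, 91, 55, 97, 61]
  23 < parent 38 at index 1, swap → [24, 23, 37, 38, 49, 91, 55, 97, 61]
  23 < parent 24 at index 0, swap → [23, 24, 37, 38, 49, 91, 55, 97, 61]
Insert 41:
  append 41 at index 9 → [23, 24, 37, 38, 49, 91, 55, 97, 61, 41]
  41 < parent 49 at index 4, swap → [23, 24, 37, 38, 41, 91, 55, 97, 61, 49]
Insert 79:
  append 79 at index 10 → [23, 24, 37, 38, 41, 91, 55, 97, 61, 49, 79] (no swap needed)
Insert 89:
  append 89 at index 11 → [23, 24, 37, 38, 41, 91, 55, 97, 61, 49, 79, 89]
  89 < parent 91 at index 5, swap → [23, 24, 37, 38, 41, 89, 55, 97, 61, 49, 79, 91]

[23, 24, 37, 38, 41, 89, 55, 97, 61, 49, 79, 91]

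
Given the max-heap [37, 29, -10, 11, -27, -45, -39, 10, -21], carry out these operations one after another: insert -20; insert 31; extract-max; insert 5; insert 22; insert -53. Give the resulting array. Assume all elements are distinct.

insert -20:
  append -20 at index 9 → [37, 29, -10, 11, -27, -45, -39, 10, -21, -20]
  -20 > parent -27 at index 4, swap → [37, 29, -10, 11, -20, -45, -39, 10, -21, -27]
insert 31:
  append 31 at index 10 → [37, 29, -10, 11, -20, -45, -39, 10, -21, -27, 31]
  31 > parent -20 at index 4, swap → [37, 29, -10, 11, 31, -45, -39, 10, -21, -27, -20]
  31 > parent 29 at index 1, swap → [37, 31, -10, 11, 29, -45, -39, 10, -21, -27, -20]
extract-max → returns 37:
  remove root 37; move last element -20 to root → [-20, 31, -10, 11, 29, -45, -39, 10, -21, -27]
  -20 vs larger child 31 at index 1, swap → [31, -20, -10, 11, 29, -45, -39, 10, -21, -27]
  -20 vs larger child 29 at index 4, swap → [31, 29, -10, 11, -20, -45, -39, 10, -21, -27]
insert 5:
  append 5 at index 10 → [31, 29, -10, 11, -20, -45, -39, 10, -21, -27, 5]
  5 > parent -20 at index 4, swap → [31, 29, -10, 11, 5, -45, -39, 10, -21, -27, -20]
insert 22:
  append 22 at index 11 → [31, 29, -10, 11, 5, -45, -39, 10, -21, -27, -20, 22]
  22 > parent -45 at index 5, swap → [31, 29, -10, 11, 5, 22, -39, 10, -21, -27, -20, -45]
  22 > parent -10 at index 2, swap → [31, 29, 22, 11, 5, -10, -39, 10, -21, -27, -20, -45]
insert -53:
  append -53 at index 12 → [31, 29, 22, 11, 5, -10, -39, 10, -21, -27, -20, -45, -53] (no swap needed)

[31, 29, 22, 11, 5, -10, -39, 10, -21, -27, -20, -45, -53]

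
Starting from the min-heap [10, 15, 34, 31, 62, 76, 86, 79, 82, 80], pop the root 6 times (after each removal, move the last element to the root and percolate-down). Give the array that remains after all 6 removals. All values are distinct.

[79, 82, 80, 86]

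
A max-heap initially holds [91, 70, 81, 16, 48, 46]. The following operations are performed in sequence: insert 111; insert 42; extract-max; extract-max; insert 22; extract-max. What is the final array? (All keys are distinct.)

[70, 48, 46, 42, 22, 16]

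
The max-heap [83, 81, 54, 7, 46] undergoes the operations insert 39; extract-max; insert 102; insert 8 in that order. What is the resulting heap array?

[102, 46, 81, 7, 39, 54, 8]

insert 39:
  append 39 at index 5 → [83, 81, 54, 7, 46, 39] (no swap needed)
extract-max → returns 83:
  remove root 83; move last element 39 to root → [39, 81, 54, 7, 46]
  39 vs larger child 81 at index 1, swap → [81, 39, 54, 7, 46]
  39 vs larger child 46 at index 4, swap → [81, 46, 54, 7, 39]
insert 102:
  append 102 at index 5 → [81, 46, 54, 7, 39, 102]
  102 > parent 54 at index 2, swap → [81, 46, 102, 7, 39, 54]
  102 > parent 81 at index 0, swap → [102, 46, 81, 7, 39, 54]
insert 8:
  append 8 at index 6 → [102, 46, 81, 7, 39, 54, 8] (no swap needed)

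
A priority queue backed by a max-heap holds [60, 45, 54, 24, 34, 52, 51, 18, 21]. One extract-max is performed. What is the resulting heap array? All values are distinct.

remove root 60; move last element 21 to root → [21, 45, 54, 24, 34, 52, 51, 18]
21 vs larger child 54 at index 2, swap → [54, 45, 21, 24, 34, 52, 51, 18]
21 vs larger child 52 at index 5, swap → [54, 45, 52, 24, 34, 21, 51, 18]

[54, 45, 52, 24, 34, 21, 51, 18]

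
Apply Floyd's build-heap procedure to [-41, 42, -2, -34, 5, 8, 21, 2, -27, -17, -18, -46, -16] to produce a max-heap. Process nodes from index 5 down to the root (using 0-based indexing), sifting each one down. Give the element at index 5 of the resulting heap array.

8

sift down from index 5: already satisfies heap property
sift down from index 4: already satisfies heap property
sift down from index 3:
  -34 vs larger child 2 at index 7, swap → [-41, 42, -2, 2, 5, 8, 21, -34, -27, -17, -18, -46, -16]
sift down from index 2:
  -2 vs larger child 21 at index 6, swap → [-41, 42, 21, 2, 5, 8, -2, -34, -27, -17, -18, -46, -16]
sift down from index 1: already satisfies heap property
sift down from index 0:
  -41 vs larger child 42 at index 1, swap → [42, -41, 21, 2, 5, 8, -2, -34, -27, -17, -18, -46, -16]
  -41 vs larger child 5 at index 4, swap → [42, 5, 21, 2, -41, 8, -2, -34, -27, -17, -18, -46, -16]
  -41 vs larger child -17 at index 9, swap → [42, 5, 21, 2, -17, 8, -2, -34, -27, -41, -18, -46, -16]
resulting array: [42, 5, 21, 2, -17, 8, -2, -34, -27, -41, -18, -46, -16]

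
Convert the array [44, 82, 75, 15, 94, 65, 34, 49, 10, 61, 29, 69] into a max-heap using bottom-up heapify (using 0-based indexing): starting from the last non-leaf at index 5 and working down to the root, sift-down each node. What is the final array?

sift down from index 5:
  65 vs only child 69 at index 11, swap → [44, 82, 75, 15, 94, 69, 34, 49, 10, 61, 29, 65]
sift down from index 4: already satisfies heap property
sift down from index 3:
  15 vs larger child 49 at index 7, swap → [44, 82, 75, 49, 94, 69, 34, 15, 10, 61, 29, 65]
sift down from index 2: already satisfies heap property
sift down from index 1:
  82 vs larger child 94 at index 4, swap → [44, 94, 75, 49, 82, 69, 34, 15, 10, 61, 29, 65]
sift down from index 0:
  44 vs larger child 94 at index 1, swap → [94, 44, 75, 49, 82, 69, 34, 15, 10, 61, 29, 65]
  44 vs larger child 82 at index 4, swap → [94, 82, 75, 49, 44, 69, 34, 15, 10, 61, 29, 65]
  44 vs larger child 61 at index 9, swap → [94, 82, 75, 49, 61, 69, 34, 15, 10, 44, 29, 65]

[94, 82, 75, 49, 61, 69, 34, 15, 10, 44, 29, 65]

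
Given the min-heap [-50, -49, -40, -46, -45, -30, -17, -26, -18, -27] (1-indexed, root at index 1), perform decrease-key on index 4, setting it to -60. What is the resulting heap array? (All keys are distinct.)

set index 4 from -46 to -60 → [-50, -49, -40, -60, -45, -30, -17, -26, -18, -27]
-60 < parent -49 at index 2, swap → [-50, -60, -40, -49, -45, -30, -17, -26, -18, -27]
-60 < parent -50 at index 1, swap → [-60, -50, -40, -49, -45, -30, -17, -26, -18, -27]

[-60, -50, -40, -49, -45, -30, -17, -26, -18, -27]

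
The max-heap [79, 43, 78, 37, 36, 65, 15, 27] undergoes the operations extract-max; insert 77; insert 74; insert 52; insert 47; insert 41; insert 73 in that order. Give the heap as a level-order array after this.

[78, 77, 73, 74, 52, 65, 15, 37, 43, 36, 47, 27, 41]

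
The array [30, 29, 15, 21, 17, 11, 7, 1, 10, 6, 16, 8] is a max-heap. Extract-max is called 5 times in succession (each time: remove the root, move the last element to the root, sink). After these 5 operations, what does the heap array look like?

[15, 10, 11, 8, 6, 1, 7]

extract-max #1 returns 30:
  remove root 30; move last element 8 to root → [8, 29, 15, 21, 17, 11, 7, 1, 10, 6, 16]
  8 vs larger child 29 at index 1, swap → [29, 8, 15, 21, 17, 11, 7, 1, 10, 6, 16]
  8 vs larger child 21 at index 3, swap → [29, 21, 15, 8, 17, 11, 7, 1, 10, 6, 16]
  8 vs larger child 10 at index 8, swap → [29, 21, 15, 10, 17, 11, 7, 1, 8, 6, 16]
extract-max #2 returns 29:
  remove root 29; move last element 16 to root → [16, 21, 15, 10, 17, 11, 7, 1, 8, 6]
  16 vs larger child 21 at index 1, swap → [21, 16, 15, 10, 17, 11, 7, 1, 8, 6]
  16 vs larger child 17 at index 4, swap → [21, 17, 15, 10, 16, 11, 7, 1, 8, 6]
extract-max #3 returns 21:
  remove root 21; move last element 6 to root → [6, 17, 15, 10, 16, 11, 7, 1, 8]
  6 vs larger child 17 at index 1, swap → [17, 6, 15, 10, 16, 11, 7, 1, 8]
  6 vs larger child 16 at index 4, swap → [17, 16, 15, 10, 6, 11, 7, 1, 8]
extract-max #4 returns 17:
  remove root 17; move last element 8 to root → [8, 16, 15, 10, 6, 11, 7, 1]
  8 vs larger child 16 at index 1, swap → [16, 8, 15, 10, 6, 11, 7, 1]
  8 vs larger child 10 at index 3, swap → [16, 10, 15, 8, 6, 11, 7, 1]
extract-max #5 returns 16:
  remove root 16; move last element 1 to root → [1, 10, 15, 8, 6, 11, 7]
  1 vs larger child 15 at index 2, swap → [15, 10, 1, 8, 6, 11, 7]
  1 vs larger child 11 at index 5, swap → [15, 10, 11, 8, 6, 1, 7]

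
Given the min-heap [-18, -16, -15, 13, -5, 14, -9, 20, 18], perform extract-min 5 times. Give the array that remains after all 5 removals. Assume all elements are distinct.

[13, 18, 14, 20]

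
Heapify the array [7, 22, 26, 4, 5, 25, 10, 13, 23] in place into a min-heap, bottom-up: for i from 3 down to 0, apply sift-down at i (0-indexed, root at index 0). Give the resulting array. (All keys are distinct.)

[4, 5, 10, 13, 7, 25, 26, 22, 23]

sift down from index 3: already satisfies heap property
sift down from index 2:
  26 vs smaller child 10 at index 6, swap → [7, 22, 10, 4, 5, 25, 26, 13, 23]
sift down from index 1:
  22 vs smaller child 4 at index 3, swap → [7, 4, 10, 22, 5, 25, 26, 13, 23]
  22 vs smaller child 13 at index 7, swap → [7, 4, 10, 13, 5, 25, 26, 22, 23]
sift down from index 0:
  7 vs smaller child 4 at index 1, swap → [4, 7, 10, 13, 5, 25, 26, 22, 23]
  7 vs smaller child 5 at index 4, swap → [4, 5, 10, 13, 7, 25, 26, 22, 23]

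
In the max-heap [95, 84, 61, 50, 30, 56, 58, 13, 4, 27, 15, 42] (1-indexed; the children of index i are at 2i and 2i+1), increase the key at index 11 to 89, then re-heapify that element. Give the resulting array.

[95, 89, 61, 50, 84, 56, 58, 13, 4, 27, 30, 42]

set index 11 from 15 to 89 → [95, 84, 61, 50, 30, 56, 58, 13, 4, 27, 89, 42]
89 > parent 30 at index 5, swap → [95, 84, 61, 50, 89, 56, 58, 13, 4, 27, 30, 42]
89 > parent 84 at index 2, swap → [95, 89, 61, 50, 84, 56, 58, 13, 4, 27, 30, 42]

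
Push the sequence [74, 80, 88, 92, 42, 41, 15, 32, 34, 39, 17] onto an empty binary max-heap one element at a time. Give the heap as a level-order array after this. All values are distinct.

Insert 74:
  append 74 at index 0 → [74] (no swap needed)
Insert 80:
  append 80 at index 1 → [74, 80]
  80 > parent 74 at index 0, swap → [80, 74]
Insert 88:
  append 88 at index 2 → [80, 74, 88]
  88 > parent 80 at index 0, swap → [88, 74, 80]
Insert 92:
  append 92 at index 3 → [88, 74, 80, 92]
  92 > parent 74 at index 1, swap → [88, 92, 80, 74]
  92 > parent 88 at index 0, swap → [92, 88, 80, 74]
Insert 42:
  append 42 at index 4 → [92, 88, 80, 74, 42] (no swap needed)
Insert 41:
  append 41 at index 5 → [92, 88, 80, 74, 42, 41] (no swap needed)
Insert 15:
  append 15 at index 6 → [92, 88, 80, 74, 42, 41, 15] (no swap needed)
Insert 32:
  append 32 at index 7 → [92, 88, 80, 74, 42, 41, 15, 32] (no swap needed)
Insert 34:
  append 34 at index 8 → [92, 88, 80, 74, 42, 41, 15, 32, 34] (no swap needed)
Insert 39:
  append 39 at index 9 → [92, 88, 80, 74, 42, 41, 15, 32, 34, 39] (no swap needed)
Insert 17:
  append 17 at index 10 → [92, 88, 80, 74, 42, 41, 15, 32, 34, 39, 17] (no swap needed)

[92, 88, 80, 74, 42, 41, 15, 32, 34, 39, 17]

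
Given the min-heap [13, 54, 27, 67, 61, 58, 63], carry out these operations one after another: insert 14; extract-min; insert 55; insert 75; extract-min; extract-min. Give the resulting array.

insert 14:
  append 14 at index 7 → [13, 54, 27, 67, 61, 58, 63, 14]
  14 < parent 67 at index 3, swap → [13, 54, 27, 14, 61, 58, 63, 67]
  14 < parent 54 at index 1, swap → [13, 14, 27, 54, 61, 58, 63, 67]
extract-min → returns 13:
  remove root 13; move last element 67 to root → [67, 14, 27, 54, 61, 58, 63]
  67 vs smaller child 14 at index 1, swap → [14, 67, 27, 54, 61, 58, 63]
  67 vs smaller child 54 at index 3, swap → [14, 54, 27, 67, 61, 58, 63]
insert 55:
  append 55 at index 7 → [14, 54, 27, 67, 61, 58, 63, 55]
  55 < parent 67 at index 3, swap → [14, 54, 27, 55, 61, 58, 63, 67]
insert 75:
  append 75 at index 8 → [14, 54, 27, 55, 61, 58, 63, 67, 75] (no swap needed)
extract-min → returns 14:
  remove root 14; move last element 75 to root → [75, 54, 27, 55, 61, 58, 63, 67]
  75 vs smaller child 27 at index 2, swap → [27, 54, 75, 55, 61, 58, 63, 67]
  75 vs smaller child 58 at index 5, swap → [27, 54, 58, 55, 61, 75, 63, 67]
extract-min → returns 27:
  remove root 27; move last element 67 to root → [67, 54, 58, 55, 61, 75, 63]
  67 vs smaller child 54 at index 1, swap → [54, 67, 58, 55, 61, 75, 63]
  67 vs smaller child 55 at index 3, swap → [54, 55, 58, 67, 61, 75, 63]

[54, 55, 58, 67, 61, 75, 63]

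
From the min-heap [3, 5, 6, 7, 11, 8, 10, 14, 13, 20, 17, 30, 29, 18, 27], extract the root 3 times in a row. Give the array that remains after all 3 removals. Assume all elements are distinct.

extract-min #1 returns 3:
  remove root 3; move last element 27 to root → [27, 5, 6, 7, 11, 8, 10, 14, 13, 20, 17, 30, 29, 18]
  27 vs smaller child 5 at index 1, swap → [5, 27, 6, 7, 11, 8, 10, 14, 13, 20, 17, 30, 29, 18]
  27 vs smaller child 7 at index 3, swap → [5, 7, 6, 27, 11, 8, 10, 14, 13, 20, 17, 30, 29, 18]
  27 vs smaller child 13 at index 8, swap → [5, 7, 6, 13, 11, 8, 10, 14, 27, 20, 17, 30, 29, 18]
extract-min #2 returns 5:
  remove root 5; move last element 18 to root → [18, 7, 6, 13, 11, 8, 10, 14, 27, 20, 17, 30, 29]
  18 vs smaller child 6 at index 2, swap → [6, 7, 18, 13, 11, 8, 10, 14, 27, 20, 17, 30, 29]
  18 vs smaller child 8 at index 5, swap → [6, 7, 8, 13, 11, 18, 10, 14, 27, 20, 17, 30, 29]
extract-min #3 returns 6:
  remove root 6; move last element 29 to root → [29, 7, 8, 13, 11, 18, 10, 14, 27, 20, 17, 30]
  29 vs smaller child 7 at index 1, swap → [7, 29, 8, 13, 11, 18, 10, 14, 27, 20, 17, 30]
  29 vs smaller child 11 at index 4, swap → [7, 11, 8, 13, 29, 18, 10, 14, 27, 20, 17, 30]
  29 vs smaller child 17 at index 10, swap → [7, 11, 8, 13, 17, 18, 10, 14, 27, 20, 29, 30]

[7, 11, 8, 13, 17, 18, 10, 14, 27, 20, 29, 30]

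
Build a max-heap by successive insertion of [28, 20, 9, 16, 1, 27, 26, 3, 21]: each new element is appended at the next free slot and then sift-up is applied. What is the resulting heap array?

Insert 28:
  append 28 at index 0 → [28] (no swap needed)
Insert 20:
  append 20 at index 1 → [28, 20] (no swap needed)
Insert 9:
  append 9 at index 2 → [28, 20, 9] (no swap needed)
Insert 16:
  append 16 at index 3 → [28, 20, 9, 16] (no swap needed)
Insert 1:
  append 1 at index 4 → [28, 20, 9, 16, 1] (no swap needed)
Insert 27:
  append 27 at index 5 → [28, 20, 9, 16, 1, 27]
  27 > parent 9 at index 2, swap → [28, 20, 27, 16, 1, 9]
Insert 26:
  append 26 at index 6 → [28, 20, 27, 16, 1, 9, 26] (no swap needed)
Insert 3:
  append 3 at index 7 → [28, 20, 27, 16, 1, 9, 26, 3] (no swap needed)
Insert 21:
  append 21 at index 8 → [28, 20, 27, 16, 1, 9, 26, 3, 21]
  21 > parent 16 at index 3, swap → [28, 20, 27, 21, 1, 9, 26, 3, 16]
  21 > parent 20 at index 1, swap → [28, 21, 27, 20, 1, 9, 26, 3, 16]

[28, 21, 27, 20, 1, 9, 26, 3, 16]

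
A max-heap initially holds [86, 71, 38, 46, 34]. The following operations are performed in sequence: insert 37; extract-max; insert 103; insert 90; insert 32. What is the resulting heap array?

[103, 46, 90, 37, 34, 38, 71, 32]

insert 37:
  append 37 at index 5 → [86, 71, 38, 46, 34, 37] (no swap needed)
extract-max → returns 86:
  remove root 86; move last element 37 to root → [37, 71, 38, 46, 34]
  37 vs larger child 71 at index 1, swap → [71, 37, 38, 46, 34]
  37 vs larger child 46 at index 3, swap → [71, 46, 38, 37, 34]
insert 103:
  append 103 at index 5 → [71, 46, 38, 37, 34, 103]
  103 > parent 38 at index 2, swap → [71, 46, 103, 37, 34, 38]
  103 > parent 71 at index 0, swap → [103, 46, 71, 37, 34, 38]
insert 90:
  append 90 at index 6 → [103, 46, 71, 37, 34, 38, 90]
  90 > parent 71 at index 2, swap → [103, 46, 90, 37, 34, 38, 71]
insert 32:
  append 32 at index 7 → [103, 46, 90, 37, 34, 38, 71, 32] (no swap needed)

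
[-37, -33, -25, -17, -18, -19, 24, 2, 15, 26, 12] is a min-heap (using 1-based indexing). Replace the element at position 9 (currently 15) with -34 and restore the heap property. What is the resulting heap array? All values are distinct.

set index 9 from 15 to -34 → [-37, -33, -25, -17, -18, -19, 24, 2, -34, 26, 12]
-34 < parent -17 at index 4, swap → [-37, -33, -25, -34, -18, -19, 24, 2, -17, 26, 12]
-34 < parent -33 at index 2, swap → [-37, -34, -25, -33, -18, -19, 24, 2, -17, 26, 12]

[-37, -34, -25, -33, -18, -19, 24, 2, -17, 26, 12]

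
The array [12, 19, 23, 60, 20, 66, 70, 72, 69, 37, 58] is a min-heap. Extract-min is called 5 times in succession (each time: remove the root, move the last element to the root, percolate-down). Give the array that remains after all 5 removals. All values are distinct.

[58, 60, 66, 70, 72, 69]

extract-min #1 returns 12:
  remove root 12; move last element 58 to root → [58, 19, 23, 60, 20, 66, 70, 72, 69, 37]
  58 vs smaller child 19 at index 1, swap → [19, 58, 23, 60, 20, 66, 70, 72, 69, 37]
  58 vs smaller child 20 at index 4, swap → [19, 20, 23, 60, 58, 66, 70, 72, 69, 37]
  58 vs only child 37 at index 9, swap → [19, 20, 23, 60, 37, 66, 70, 72, 69, 58]
extract-min #2 returns 19:
  remove root 19; move last element 58 to root → [58, 20, 23, 60, 37, 66, 70, 72, 69]
  58 vs smaller child 20 at index 1, swap → [20, 58, 23, 60, 37, 66, 70, 72, 69]
  58 vs smaller child 37 at index 4, swap → [20, 37, 23, 60, 58, 66, 70, 72, 69]
extract-min #3 returns 20:
  remove root 20; move last element 69 to root → [69, 37, 23, 60, 58, 66, 70, 72]
  69 vs smaller child 23 at index 2, swap → [23, 37, 69, 60, 58, 66, 70, 72]
  69 vs smaller child 66 at index 5, swap → [23, 37, 66, 60, 58, 69, 70, 72]
extract-min #4 returns 23:
  remove root 23; move last element 72 to root → [72, 37, 66, 60, 58, 69, 70]
  72 vs smaller child 37 at index 1, swap → [37, 72, 66, 60, 58, 69, 70]
  72 vs smaller child 58 at index 4, swap → [37, 58, 66, 60, 72, 69, 70]
extract-min #5 returns 37:
  remove root 37; move last element 70 to root → [70, 58, 66, 60, 72, 69]
  70 vs smaller child 58 at index 1, swap → [58, 70, 66, 60, 72, 69]
  70 vs smaller child 60 at index 3, swap → [58, 60, 66, 70, 72, 69]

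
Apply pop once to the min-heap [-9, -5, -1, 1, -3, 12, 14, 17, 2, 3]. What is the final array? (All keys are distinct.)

[-5, -3, -1, 1, 3, 12, 14, 17, 2]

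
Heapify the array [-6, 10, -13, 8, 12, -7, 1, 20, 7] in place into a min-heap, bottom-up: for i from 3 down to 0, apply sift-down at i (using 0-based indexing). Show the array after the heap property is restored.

[-13, 7, -7, 8, 12, -6, 1, 20, 10]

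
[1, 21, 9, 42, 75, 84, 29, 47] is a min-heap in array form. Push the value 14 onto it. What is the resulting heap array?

[1, 14, 9, 21, 75, 84, 29, 47, 42]

append 14 at index 8 → [1, 21, 9, 42, 75, 84, 29, 47, 14]
14 < parent 42 at index 3, swap → [1, 21, 9, 14, 75, 84, 29, 47, 42]
14 < parent 21 at index 1, swap → [1, 14, 9, 21, 75, 84, 29, 47, 42]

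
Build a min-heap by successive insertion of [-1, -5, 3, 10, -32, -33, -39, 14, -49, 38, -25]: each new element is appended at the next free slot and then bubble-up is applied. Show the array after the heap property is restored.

Insert -1:
  append -1 at index 0 → [-1] (no swap needed)
Insert -5:
  append -5 at index 1 → [-1, -5]
  -5 < parent -1 at index 0, swap → [-5, -1]
Insert 3:
  append 3 at index 2 → [-5, -1, 3] (no swap needed)
Insert 10:
  append 10 at index 3 → [-5, -1, 3, 10] (no swap needed)
Insert -32:
  append -32 at index 4 → [-5, -1, 3, 10, -32]
  -32 < parent -1 at index 1, swap → [-5, -32, 3, 10, -1]
  -32 < parent -5 at index 0, swap → [-32, -5, 3, 10, -1]
Insert -33:
  append -33 at index 5 → [-32, -5, 3, 10, -1, -33]
  -33 < parent 3 at index 2, swap → [-32, -5, -33, 10, -1, 3]
  -33 < parent -32 at index 0, swap → [-33, -5, -32, 10, -1, 3]
Insert -39:
  append -39 at index 6 → [-33, -5, -32, 10, -1, 3, -39]
  -39 < parent -32 at index 2, swap → [-33, -5, -39, 10, -1, 3, -32]
  -39 < parent -33 at index 0, swap → [-39, -5, -33, 10, -1, 3, -32]
Insert 14:
  append 14 at index 7 → [-39, -5, -33, 10, -1, 3, -32, 14] (no swap needed)
Insert -49:
  append -49 at index 8 → [-39, -5, -33, 10, -1, 3, -32, 14, -49]
  -49 < parent 10 at index 3, swap → [-39, -5, -33, -49, -1, 3, -32, 14, 10]
  -49 < parent -5 at index 1, swap → [-39, -49, -33, -5, -1, 3, -32, 14, 10]
  -49 < parent -39 at index 0, swap → [-49, -39, -33, -5, -1, 3, -32, 14, 10]
Insert 38:
  append 38 at index 9 → [-49, -39, -33, -5, -1, 3, -32, 14, 10, 38] (no swap needed)
Insert -25:
  append -25 at index 10 → [-49, -39, -33, -5, -1, 3, -32, 14, 10, 38, -25]
  -25 < parent -1 at index 4, swap → [-49, -39, -33, -5, -25, 3, -32, 14, 10, 38, -1]

[-49, -39, -33, -5, -25, 3, -32, 14, 10, 38, -1]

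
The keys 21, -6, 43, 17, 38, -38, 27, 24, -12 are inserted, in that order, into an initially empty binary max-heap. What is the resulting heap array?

[43, 38, 27, 24, 17, -38, 21, -6, -12]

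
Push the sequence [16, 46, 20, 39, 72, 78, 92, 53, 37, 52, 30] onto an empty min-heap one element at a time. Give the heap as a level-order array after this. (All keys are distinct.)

[16, 30, 20, 39, 37, 78, 92, 53, 46, 72, 52]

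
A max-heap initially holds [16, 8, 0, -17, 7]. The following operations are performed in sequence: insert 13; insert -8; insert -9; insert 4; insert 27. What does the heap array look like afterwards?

[27, 16, 13, 4, 8, 0, -8, -17, -9, 7]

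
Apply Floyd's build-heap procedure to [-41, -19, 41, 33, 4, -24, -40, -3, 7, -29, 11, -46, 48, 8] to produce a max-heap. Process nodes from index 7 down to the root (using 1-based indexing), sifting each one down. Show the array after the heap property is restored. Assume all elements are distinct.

[48, 33, 41, 7, 11, -24, 8, -3, -19, -29, 4, -46, -41, -40]

sift down from index 7:
  -40 vs only child 8 at index 14, swap → [-41, -19, 41, 33, 4, -24, 8, -3, 7, -29, 11, -46, 48, -40]
sift down from index 6:
  -24 vs larger child 48 at index 13, swap → [-41, -19, 41, 33, 4, 48, 8, -3, 7, -29, 11, -46, -24, -40]
sift down from index 5:
  4 vs larger child 11 at index 11, swap → [-41, -19, 41, 33, 11, 48, 8, -3, 7, -29, 4, -46, -24, -40]
sift down from index 4: already satisfies heap property
sift down from index 3:
  41 vs larger child 48 at index 6, swap → [-41, -19, 48, 33, 11, 41, 8, -3, 7, -29, 4, -46, -24, -40]
sift down from index 2:
  -19 vs larger child 33 at index 4, swap → [-41, 33, 48, -19, 11, 41, 8, -3, 7, -29, 4, -46, -24, -40]
  -19 vs larger child 7 at index 9, swap → [-41, 33, 48, 7, 11, 41, 8, -3, -19, -29, 4, -46, -24, -40]
sift down from index 1:
  -41 vs larger child 48 at index 3, swap → [48, 33, -41, 7, 11, 41, 8, -3, -19, -29, 4, -46, -24, -40]
  -41 vs larger child 41 at index 6, swap → [48, 33, 41, 7, 11, -41, 8, -3, -19, -29, 4, -46, -24, -40]
  -41 vs larger child -24 at index 13, swap → [48, 33, 41, 7, 11, -24, 8, -3, -19, -29, 4, -46, -41, -40]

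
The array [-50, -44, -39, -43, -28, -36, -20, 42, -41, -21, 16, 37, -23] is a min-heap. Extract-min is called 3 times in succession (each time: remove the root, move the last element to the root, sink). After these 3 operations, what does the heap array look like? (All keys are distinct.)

[-41, -28, -39, -23, -21, -36, -20, 42, 37, 16]

extract-min #1 returns -50:
  remove root -50; move last element -23 to root → [-23, -44, -39, -43, -28, -36, -20, 42, -41, -21, 16, 37]
  -23 vs smaller child -44 at index 1, swap → [-44, -23, -39, -43, -28, -36, -20, 42, -41, -21, 16, 37]
  -23 vs smaller child -43 at index 3, swap → [-44, -43, -39, -23, -28, -36, -20, 42, -41, -21, 16, 37]
  -23 vs smaller child -41 at index 8, swap → [-44, -43, -39, -41, -28, -36, -20, 42, -23, -21, 16, 37]
extract-min #2 returns -44:
  remove root -44; move last element 37 to root → [37, -43, -39, -41, -28, -36, -20, 42, -23, -21, 16]
  37 vs smaller child -43 at index 1, swap → [-43, 37, -39, -41, -28, -36, -20, 42, -23, -21, 16]
  37 vs smaller child -41 at index 3, swap → [-43, -41, -39, 37, -28, -36, -20, 42, -23, -21, 16]
  37 vs smaller child -23 at index 8, swap → [-43, -41, -39, -23, -28, -36, -20, 42, 37, -21, 16]
extract-min #3 returns -43:
  remove root -43; move last element 16 to root → [16, -41, -39, -23, -28, -36, -20, 42, 37, -21]
  16 vs smaller child -41 at index 1, swap → [-41, 16, -39, -23, -28, -36, -20, 42, 37, -21]
  16 vs smaller child -28 at index 4, swap → [-41, -28, -39, -23, 16, -36, -20, 42, 37, -21]
  16 vs only child -21 at index 9, swap → [-41, -28, -39, -23, -21, -36, -20, 42, 37, 16]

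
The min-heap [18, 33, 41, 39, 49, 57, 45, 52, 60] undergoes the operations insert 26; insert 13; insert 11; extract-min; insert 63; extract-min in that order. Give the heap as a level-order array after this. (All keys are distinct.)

[18, 26, 41, 39, 33, 57, 45, 52, 60, 49, 63]

insert 26:
  append 26 at index 9 → [18, 33, 41, 39, 49, 57, 45, 52, 60, 26]
  26 < parent 49 at index 4, swap → [18, 33, 41, 39, 26, 57, 45, 52, 60, 49]
  26 < parent 33 at index 1, swap → [18, 26, 41, 39, 33, 57, 45, 52, 60, 49]
insert 13:
  append 13 at index 10 → [18, 26, 41, 39, 33, 57, 45, 52, 60, 49, 13]
  13 < parent 33 at index 4, swap → [18, 26, 41, 39, 13, 57, 45, 52, 60, 49, 33]
  13 < parent 26 at index 1, swap → [18, 13, 41, 39, 26, 57, 45, 52, 60, 49, 33]
  13 < parent 18 at index 0, swap → [13, 18, 41, 39, 26, 57, 45, 52, 60, 49, 33]
insert 11:
  append 11 at index 11 → [13, 18, 41, 39, 26, 57, 45, 52, 60, 49, 33, 11]
  11 < parent 57 at index 5, swap → [13, 18, 41, 39, 26, 11, 45, 52, 60, 49, 33, 57]
  11 < parent 41 at index 2, swap → [13, 18, 11, 39, 26, 41, 45, 52, 60, 49, 33, 57]
  11 < parent 13 at index 0, swap → [11, 18, 13, 39, 26, 41, 45, 52, 60, 49, 33, 57]
extract-min → returns 11:
  remove root 11; move last element 57 to root → [57, 18, 13, 39, 26, 41, 45, 52, 60, 49, 33]
  57 vs smaller child 13 at index 2, swap → [13, 18, 57, 39, 26, 41, 45, 52, 60, 49, 33]
  57 vs smaller child 41 at index 5, swap → [13, 18, 41, 39, 26, 57, 45, 52, 60, 49, 33]
insert 63:
  append 63 at index 11 → [13, 18, 41, 39, 26, 57, 45, 52, 60, 49, 33, 63] (no swap needed)
extract-min → returns 13:
  remove root 13; move last element 63 to root → [63, 18, 41, 39, 26, 57, 45, 52, 60, 49, 33]
  63 vs smaller child 18 at index 1, swap → [18, 63, 41, 39, 26, 57, 45, 52, 60, 49, 33]
  63 vs smaller child 26 at index 4, swap → [18, 26, 41, 39, 63, 57, 45, 52, 60, 49, 33]
  63 vs smaller child 33 at index 10, swap → [18, 26, 41, 39, 33, 57, 45, 52, 60, 49, 63]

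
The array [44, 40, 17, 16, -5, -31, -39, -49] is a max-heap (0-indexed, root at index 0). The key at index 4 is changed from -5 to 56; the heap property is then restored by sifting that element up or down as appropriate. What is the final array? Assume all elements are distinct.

[56, 44, 17, 16, 40, -31, -39, -49]

set index 4 from -5 to 56 → [44, 40, 17, 16, 56, -31, -39, -49]
56 > parent 40 at index 1, swap → [44, 56, 17, 16, 40, -31, -39, -49]
56 > parent 44 at index 0, swap → [56, 44, 17, 16, 40, -31, -39, -49]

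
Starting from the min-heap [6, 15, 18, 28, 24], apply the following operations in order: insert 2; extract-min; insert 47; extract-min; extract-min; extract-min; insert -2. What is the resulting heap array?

[-2, 24, 47, 28]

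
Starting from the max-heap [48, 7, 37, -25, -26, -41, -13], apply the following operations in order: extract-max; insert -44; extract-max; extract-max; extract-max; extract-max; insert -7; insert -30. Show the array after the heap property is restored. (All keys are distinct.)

[-7, -26, -41, -44, -30]

extract-max → returns 48:
  remove root 48; move last element -13 to root → [-13, 7, 37, -25, -26, -41]
  -13 vs larger child 37 at index 2, swap → [37, 7, -13, -25, -26, -41]
insert -44:
  append -44 at index 6 → [37, 7, -13, -25, -26, -41, -44] (no swap needed)
extract-max → returns 37:
  remove root 37; move last element -44 to root → [-44, 7, -13, -25, -26, -41]
  -44 vs larger child 7 at index 1, swap → [7, -44, -13, -25, -26, -41]
  -44 vs larger child -25 at index 3, swap → [7, -25, -13, -44, -26, -41]
extract-max → returns 7:
  remove root 7; move last element -41 to root → [-41, -25, -13, -44, -26]
  -41 vs larger child -13 at index 2, swap → [-13, -25, -41, -44, -26]
extract-max → returns -13:
  remove root -13; move last element -26 to root → [-26, -25, -41, -44]
  -26 vs larger child -25 at index 1, swap → [-25, -26, -41, -44]
extract-max → returns -25:
  remove root -25; move last element -44 to root → [-44, -26, -41]
  -44 vs larger child -26 at index 1, swap → [-26, -44, -41]
insert -7:
  append -7 at index 3 → [-26, -44, -41, -7]
  -7 > parent -44 at index 1, swap → [-26, -7, -41, -44]
  -7 > parent -26 at index 0, swap → [-7, -26, -41, -44]
insert -30:
  append -30 at index 4 → [-7, -26, -41, -44, -30] (no swap needed)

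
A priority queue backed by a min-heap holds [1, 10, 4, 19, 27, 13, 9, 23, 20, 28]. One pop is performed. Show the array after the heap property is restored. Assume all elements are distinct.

remove root 1; move last element 28 to root → [28, 10, 4, 19, 27, 13, 9, 23, 20]
28 vs smaller child 4 at index 2, swap → [4, 10, 28, 19, 27, 13, 9, 23, 20]
28 vs smaller child 9 at index 6, swap → [4, 10, 9, 19, 27, 13, 28, 23, 20]

[4, 10, 9, 19, 27, 13, 28, 23, 20]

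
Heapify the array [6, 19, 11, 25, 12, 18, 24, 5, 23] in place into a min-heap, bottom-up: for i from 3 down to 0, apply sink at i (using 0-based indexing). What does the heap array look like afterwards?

[5, 6, 11, 19, 12, 18, 24, 25, 23]

sift down from index 3:
  25 vs smaller child 5 at index 7, swap → [6, 19, 11, 5, 12, 18, 24, 25, 23]
sift down from index 2: already satisfies heap property
sift down from index 1:
  19 vs smaller child 5 at index 3, swap → [6, 5, 11, 19, 12, 18, 24, 25, 23]
sift down from index 0:
  6 vs smaller child 5 at index 1, swap → [5, 6, 11, 19, 12, 18, 24, 25, 23]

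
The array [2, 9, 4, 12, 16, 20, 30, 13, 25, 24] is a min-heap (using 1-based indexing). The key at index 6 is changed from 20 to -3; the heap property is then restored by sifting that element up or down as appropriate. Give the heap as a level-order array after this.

[-3, 9, 2, 12, 16, 4, 30, 13, 25, 24]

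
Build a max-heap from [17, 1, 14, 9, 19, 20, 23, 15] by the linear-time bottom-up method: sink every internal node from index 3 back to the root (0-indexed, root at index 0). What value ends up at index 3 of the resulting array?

15

sift down from index 3:
  9 vs only child 15 at index 7, swap → [17, 1, 14, 15, 19, 20, 23, 9]
sift down from index 2:
  14 vs larger child 23 at index 6, swap → [17, 1, 23, 15, 19, 20, 14, 9]
sift down from index 1:
  1 vs larger child 19 at index 4, swap → [17, 19, 23, 15, 1, 20, 14, 9]
sift down from index 0:
  17 vs larger child 23 at index 2, swap → [23, 19, 17, 15, 1, 20, 14, 9]
  17 vs larger child 20 at index 5, swap → [23, 19, 20, 15, 1, 17, 14, 9]
resulting array: [23, 19, 20, 15, 1, 17, 14, 9]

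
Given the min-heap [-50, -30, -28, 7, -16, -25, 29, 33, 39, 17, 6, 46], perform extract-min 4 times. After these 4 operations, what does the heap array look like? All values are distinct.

[-16, 6, 17, 7, 39, 46, 29, 33]

extract-min #1 returns -50:
  remove root -50; move last element 46 to root → [46, -30, -28, 7, -16, -25, 29, 33, 39, 17, 6]
  46 vs smaller child -30 at index 1, swap → [-30, 46, -28, 7, -16, -25, 29, 33, 39, 17, 6]
  46 vs smaller child -16 at index 4, swap → [-30, -16, -28, 7, 46, -25, 29, 33, 39, 17, 6]
  46 vs smaller child 6 at index 10, swap → [-30, -16, -28, 7, 6, -25, 29, 33, 39, 17, 46]
extract-min #2 returns -30:
  remove root -30; move last element 46 to root → [46, -16, -28, 7, 6, -25, 29, 33, 39, 17]
  46 vs smaller child -28 at index 2, swap → [-28, -16, 46, 7, 6, -25, 29, 33, 39, 17]
  46 vs smaller child -25 at index 5, swap → [-28, -16, -25, 7, 6, 46, 29, 33, 39, 17]
extract-min #3 returns -28:
  remove root -28; move last element 17 to root → [17, -16, -25, 7, 6, 46, 29, 33, 39]
  17 vs smaller child -25 at index 2, swap → [-25, -16, 17, 7, 6, 46, 29, 33, 39]
extract-min #4 returns -25:
  remove root -25; move last element 39 to root → [39, -16, 17, 7, 6, 46, 29, 33]
  39 vs smaller child -16 at index 1, swap → [-16, 39, 17, 7, 6, 46, 29, 33]
  39 vs smaller child 6 at index 4, swap → [-16, 6, 17, 7, 39, 46, 29, 33]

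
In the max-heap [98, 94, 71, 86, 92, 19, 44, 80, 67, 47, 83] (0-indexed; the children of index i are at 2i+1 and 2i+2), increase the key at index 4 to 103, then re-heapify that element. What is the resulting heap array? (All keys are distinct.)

set index 4 from 92 to 103 → [98, 94, 71, 86, 103, 19, 44, 80, 67, 47, 83]
103 > parent 94 at index 1, swap → [98, 103, 71, 86, 94, 19, 44, 80, 67, 47, 83]
103 > parent 98 at index 0, swap → [103, 98, 71, 86, 94, 19, 44, 80, 67, 47, 83]

[103, 98, 71, 86, 94, 19, 44, 80, 67, 47, 83]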